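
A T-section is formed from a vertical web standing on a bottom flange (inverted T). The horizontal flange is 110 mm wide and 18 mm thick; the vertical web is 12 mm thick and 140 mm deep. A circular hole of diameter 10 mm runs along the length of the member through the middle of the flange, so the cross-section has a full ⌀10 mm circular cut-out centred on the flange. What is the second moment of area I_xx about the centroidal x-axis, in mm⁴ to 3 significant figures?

I_xx ≈ 8.36 × 10⁶ mm⁴

Split into non-overlapping primitives; take the origin at the lower-left of the bounding box.
Flange: 110 × 18, A = 1 980 mm², y = 9 mm, Ī = 53 460 mm⁴.
Web: 12 × 140, A = 1 680 mm², y = 88 mm, Ī = 2 744 000 mm⁴.
Hole (subtracted): ⌀10, A = 78.54 mm², y = 9 mm, Ī = 490.87 mm⁴.
Centroid: ȳ = ΣA·y / ΣA = 46.058 mm.
Transfer each piece to the centroidal x-axis using Ī + A·d² with d = y − 46.058:
  flange: d = -37.058 mm → contributes +2 772 513 mm⁴
  web: d = 41.942 mm → contributes +5 699 410 mm⁴
  hole: d = -37.058 mm → contributes −108 346 mm⁴
Total I = 8 363 576 mm⁴.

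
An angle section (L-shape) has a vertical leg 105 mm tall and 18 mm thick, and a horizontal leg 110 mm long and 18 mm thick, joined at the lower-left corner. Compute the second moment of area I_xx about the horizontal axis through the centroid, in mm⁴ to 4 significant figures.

Treat the section as a set of non-overlapping primitives; coordinates are from the bounding-box lower-left.
Vertical leg: 18 × 105, A = 1 890 mm², y = 52.5 mm, Ī = 1 736 438 mm⁴.
Horizontal leg (remainder): 92 × 18, A = 1 656 mm², y = 9 mm, Ī = 44 712 mm⁴.
Centroid: ȳ = ΣA·y / ΣA = 32.1853 mm.
Transfer each piece to the horizontal axis through the centroid using Ī + A·d² with d = y − 32.1853:
  vertical leg: d = 20.3147 mm → contributes +2 516 418 mm⁴
  horizontal leg (remainder): d = -23.1853 mm → contributes +934 907 mm⁴
Total I = 3 451 324 mm⁴.

I_xx ≈ 3.451 × 10⁶ mm⁴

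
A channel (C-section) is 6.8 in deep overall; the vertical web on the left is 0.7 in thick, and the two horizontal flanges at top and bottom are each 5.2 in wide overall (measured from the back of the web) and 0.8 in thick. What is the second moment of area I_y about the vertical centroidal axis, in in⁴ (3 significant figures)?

Split into non-overlapping primitives; take the origin at the lower-left of the bounding box.
Web: 0.7 × 6.8, A = 4.76 in², x = 0.35 in, Ī = 0.19437 in⁴.
Top flange (beyond web): 4.5 × 0.8, A = 3.6 in², x = 2.95 in, Ī = 6.075 in⁴.
Bottom flange (beyond web): 4.5 × 0.8, A = 3.6 in², x = 2.95 in, Ī = 6.075 in⁴.
Centroid: x̄ = ΣA·x / ΣA = 1.9152 in.
Transfer each piece to the vertical centroidal axis using Ī + A·d² with d = x − 1.9152:
  web: d = -1.5652 in → contributes +11.856 in⁴
  top flange (beyond web): d = 1.0348 in → contributes +9.9298 in⁴
  bottom flange (beyond web): d = 1.0348 in → contributes +9.9298 in⁴
Total I = 31.715 in⁴.

I_y ≈ 31.7 in⁴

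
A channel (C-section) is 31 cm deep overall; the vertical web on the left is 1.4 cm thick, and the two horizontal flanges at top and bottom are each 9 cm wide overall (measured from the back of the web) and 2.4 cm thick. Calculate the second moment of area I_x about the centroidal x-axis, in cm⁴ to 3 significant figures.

Treat the section as a set of non-overlapping primitives; coordinates are from the bounding-box lower-left.
Web: 1.4 × 31, A = 43.4 cm², y = 15.5 cm, Ī = 3475.6 cm⁴.
Top flange (beyond web): 7.6 × 2.4, A = 18.24 cm², y = 29.8 cm, Ī = 8.7552 cm⁴.
Bottom flange (beyond web): 7.6 × 2.4, A = 18.24 cm², y = 1.2 cm, Ī = 8.7552 cm⁴.
By symmetry the centroid is at mid-height, ȳ = 15.5 cm.
Transfer each piece to the centroidal x-axis using Ī + A·d² with d = y − 15.5:
  web: d = 0 cm → contributes +3475.6 cm⁴
  top flange (beyond web): d = 14.3 cm → contributes +3738.7 cm⁴
  bottom flange (beyond web): d = -14.3 cm → contributes +3738.7 cm⁴
Total I = 10 953 cm⁴.

I_x ≈ 1.10 × 10⁴ cm⁴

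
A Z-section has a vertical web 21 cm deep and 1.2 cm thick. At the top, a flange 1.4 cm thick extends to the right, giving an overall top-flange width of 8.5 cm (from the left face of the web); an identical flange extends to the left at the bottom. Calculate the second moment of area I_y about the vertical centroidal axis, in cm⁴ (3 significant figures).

I_y ≈ 463 cm⁴

Treat the section as a set of non-overlapping primitives; coordinates are from the bounding-box lower-left.
Web: 1.2 × 21, A = 25.2 cm², x = 7.9 cm, Ī = 3.024 cm⁴.
Top flange (beyond web): 7.3 × 1.4, A = 10.22 cm², x = 12.15 cm, Ī = 45.385 cm⁴.
Bottom flange (beyond web): 7.3 × 1.4, A = 10.22 cm², x = 3.65 cm, Ī = 45.385 cm⁴.
Centroid: x̄ = ΣA·x / ΣA = 7.9 cm.
Transfer each piece to the vertical centroidal axis using Ī + A·d² with d = x − 7.9:
  web: d = 0 cm → contributes +3.024 cm⁴
  top flange (beyond web): d = 4.25 cm → contributes +229.98 cm⁴
  bottom flange (beyond web): d = -4.25 cm → contributes +229.98 cm⁴
Total I = 462.99 cm⁴.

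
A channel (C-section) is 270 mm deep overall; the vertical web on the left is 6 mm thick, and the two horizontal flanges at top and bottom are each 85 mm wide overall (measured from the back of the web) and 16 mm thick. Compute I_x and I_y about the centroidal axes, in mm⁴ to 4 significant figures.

Decompose the section into non-overlapping parts with the origin at the bottom-left of its bounding rectangle.
Web: 6 × 270, A = 1 620 mm², y = 135 mm, Ī = 9 841 500 mm⁴.
Top flange (beyond web): 79 × 16, A = 1 264 mm², y = 262 mm, Ī = 26965.3 mm⁴.
Bottom flange (beyond web): 79 × 16, A = 1 264 mm², y = 8 mm, Ī = 26965.3 mm⁴.
By symmetry the centroid is at mid-height, ȳ = 135 mm.
Transfer each piece to the centroidal x-axis using Ī + A·d² with d = y − 135:
  web: d = 0 mm → contributes +9 841 500 mm⁴
  top flange (beyond web): d = 127 mm → contributes +20 414 021 mm⁴
  bottom flange (beyond web): d = -127 mm → contributes +20 414 021 mm⁴
Total I = 50 669 543 mm⁴.
For the y-axis: x̄ = 28.9016 mm.
Repeating about the centroidal y-axis gives I_y = 3 102 959 mm⁴.

I_x ≈ 5.067 × 10⁷ mm⁴, I_y ≈ 3.103 × 10⁶ mm⁴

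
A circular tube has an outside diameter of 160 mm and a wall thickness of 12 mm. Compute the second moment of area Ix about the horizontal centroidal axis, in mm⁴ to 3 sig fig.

Treat the section as a set of non-overlapping primitives; coordinates are from the bounding-box lower-left.
Outer circle: ⌀160, A = 20 106 mm², y = 80 mm, Ī = 32 169 909 mm⁴.
Bore (subtracted): ⌀136, A = 14 527 mm², y = 80 mm, Ī = 16 792 893 mm⁴.
By symmetry the centroid is at mid-height, ȳ = 80 mm.
All pieces are centred on the horizontal centroidal axis, so I = ΣĪ (holes subtracted) = 15 377 015 mm⁴.

Ix ≈ 1.54 × 10⁷ mm⁴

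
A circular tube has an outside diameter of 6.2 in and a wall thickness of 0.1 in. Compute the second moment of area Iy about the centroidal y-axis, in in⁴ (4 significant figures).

Iy ≈ 8.916 in⁴

Break the section into simple shapes (no overlaps), measuring from the bottom-left corner of the bounding box.
Outer circle: ⌀6.2, A = 30.1907 in², x = 3.1 in, Ī = 72.5332 in⁴.
Bore (subtracted): ⌀6, A = 28.2743 in², x = 3.1 in, Ī = 63.6173 in⁴.
By symmetry the centroid is at mid-width, x̄ = 3.1 in.
All pieces are centred on the centroidal y-axis, so I = ΣĪ (holes subtracted) = 8.91592 in⁴.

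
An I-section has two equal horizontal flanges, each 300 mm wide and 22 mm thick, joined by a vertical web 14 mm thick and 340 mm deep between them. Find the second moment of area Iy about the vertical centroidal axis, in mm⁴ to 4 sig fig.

Iy ≈ 9.908 × 10⁷ mm⁴

Break the section into simple shapes (no overlaps), measuring from the bottom-left corner of the bounding box.
Bottom flange: 300 × 22, A = 6 600 mm², x = 150 mm, Ī = 49 500 000 mm⁴.
Web: 14 × 340, A = 4 760 mm², x = 150 mm, Ī = 77746.7 mm⁴.
Top flange: 300 × 22, A = 6 600 mm², x = 150 mm, Ī = 49 500 000 mm⁴.
By symmetry the centroid is at mid-width, x̄ = 150 mm.
All pieces are centred on the vertical centroidal axis, so I = ΣĪ = 99 077 747 mm⁴.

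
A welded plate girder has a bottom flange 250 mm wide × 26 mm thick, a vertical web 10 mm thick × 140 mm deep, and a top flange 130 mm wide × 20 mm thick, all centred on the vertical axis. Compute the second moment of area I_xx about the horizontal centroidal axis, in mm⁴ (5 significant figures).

I_xx ≈ 5.3692 × 10⁷ mm⁴

Break the section into simple shapes (no overlaps), measuring from the bottom-left corner of the bounding box.
Bottom plate: 250 × 26, A = 6 500 mm², y = 13 mm, Ī = 366166.7 mm⁴.
Web plate: 10 × 140, A = 1 400 mm², y = 96 mm, Ī = 2 286 667 mm⁴.
Top plate: 130 × 20, A = 2 600 mm², y = 176 mm, Ī = 86666.67 mm⁴.
Centroid: ȳ = ΣA·y / ΣA = 64.42857 mm.
Transfer each piece to the horizontal centroidal axis using Ī + A·d² with d = y − 64.42857:
  bottom plate: d = -51.42857 mm → contributes +17 558 003 mm⁴
  web plate: d = 31.57143 mm → contributes +3 682 124 mm⁴
  top plate: d = 111.5714 mm → contributes +32 451 944 mm⁴
Total I = 53 692 071 mm⁴.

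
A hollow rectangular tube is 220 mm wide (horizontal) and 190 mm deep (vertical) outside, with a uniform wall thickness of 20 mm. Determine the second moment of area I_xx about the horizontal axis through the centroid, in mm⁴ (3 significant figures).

I_xx ≈ 7.51 × 10⁷ mm⁴

Split into non-overlapping primitives; take the origin at the lower-left of the bounding box.
Outer rectangle: 220 × 190, A = 41 800 mm², y = 95 mm, Ī = 125 748 333 mm⁴.
Inner void (subtracted): 180 × 150, A = 27 000 mm², y = 95 mm, Ī = 50 625 000 mm⁴.
By symmetry the centroid is at mid-height, ȳ = 95 mm.
All pieces are centred on the horizontal axis through the centroid, so I = ΣĪ (holes subtracted) = 75 123 333 mm⁴.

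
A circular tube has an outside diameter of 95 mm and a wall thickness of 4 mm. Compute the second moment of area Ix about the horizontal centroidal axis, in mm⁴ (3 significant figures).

Ix ≈ 1.19 × 10⁶ mm⁴

Decompose the section into non-overlapping parts with the origin at the bottom-left of its bounding rectangle.
Outer circle: ⌀95, A = 7088.2 mm², y = 47.5 mm, Ī = 3 998 198 mm⁴.
Bore (subtracted): ⌀87, A = 5944.7 mm², y = 47.5 mm, Ī = 2 812 205 mm⁴.
By symmetry the centroid is at mid-height, ȳ = 47.5 mm.
All pieces are centred on the horizontal centroidal axis, so I = ΣĪ (holes subtracted) = 1 185 994 mm⁴.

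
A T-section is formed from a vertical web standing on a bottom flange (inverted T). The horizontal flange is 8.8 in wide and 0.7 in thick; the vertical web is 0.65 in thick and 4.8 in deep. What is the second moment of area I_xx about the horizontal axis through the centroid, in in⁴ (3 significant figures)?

I_xx ≈ 21.9 in⁴

Decompose the section into non-overlapping parts with the origin at the bottom-left of its bounding rectangle.
Flange: 8.8 × 0.7, A = 6.16 in², y = 0.35 in, Ī = 0.25153 in⁴.
Web: 0.65 × 4.8, A = 3.12 in², y = 3.1 in, Ī = 5.9904 in⁴.
Centroid: ȳ = ΣA·y / ΣA = 1.2746 in.
Transfer each piece to the horizontal axis through the centroid using Ī + A·d² with d = y − 1.2746:
  flange: d = -0.92457 in → contributes +5.5173 in⁴
  web: d = 1.8254 in → contributes +16.387 in⁴
Total I = 21.904 in⁴.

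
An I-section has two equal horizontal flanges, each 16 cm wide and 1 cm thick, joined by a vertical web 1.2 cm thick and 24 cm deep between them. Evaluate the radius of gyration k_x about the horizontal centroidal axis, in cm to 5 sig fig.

k_x ≈ 10.248 cm

Decompose the section into non-overlapping parts with the origin at the bottom-left of its bounding rectangle.
Bottom flange: 16 × 1, A = 16 cm², y = 0.5 cm, Ī = 1.333333 cm⁴.
Web: 1.2 × 24, A = 28.8 cm², y = 13 cm, Ī = 1382.4 cm⁴.
Top flange: 16 × 1, A = 16 cm², y = 25.5 cm, Ī = 1.333333 cm⁴.
By symmetry the centroid is at mid-height, ȳ = 13 cm.
Transfer each piece to the horizontal centroidal axis using Ī + A·d² with d = y − 13:
  bottom flange: d = -12.5 cm → contributes +2501.333 cm⁴
  web: d = 0 cm → contributes +1382.4 cm⁴
  top flange: d = 12.5 cm → contributes +2501.333 cm⁴
Total I = 6385.067 cm⁴.
Radius of gyration: k = √(I/A) = √(6385.067 / 60.8) = 10.24781 cm.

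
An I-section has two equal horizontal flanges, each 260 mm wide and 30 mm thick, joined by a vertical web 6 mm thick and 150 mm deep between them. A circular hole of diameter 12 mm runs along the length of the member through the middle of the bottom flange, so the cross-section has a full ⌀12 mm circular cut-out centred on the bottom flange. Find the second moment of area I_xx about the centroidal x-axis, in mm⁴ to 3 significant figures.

I_xx ≈ 1.28 × 10⁸ mm⁴

Treat the section as a set of non-overlapping primitives; coordinates are from the bounding-box lower-left.
Bottom flange: 260 × 30, A = 7 800 mm², y = 15 mm, Ī = 585 000 mm⁴.
Web: 6 × 150, A = 900 mm², y = 105 mm, Ī = 1 687 500 mm⁴.
Top flange: 260 × 30, A = 7 800 mm², y = 195 mm, Ī = 585 000 mm⁴.
Hole (subtracted): ⌀12, A = 113.1 mm², y = 15 mm, Ī = 1017.9 mm⁴.
Centroid: ȳ = ΣA·y / ΣA = 105.62 mm.
Transfer each piece to the centroidal x-axis using Ī + A·d² with d = y − 105.62:
  bottom flange: d = -90.621 mm → contributes +64 640 107 mm⁴
  web: d = -0.62115 mm → contributes +1 687 847 mm⁴
  top flange: d = 89.379 mm → contributes +62 895 912 mm⁴
  hole: d = -90.621 mm → contributes −929 795 mm⁴
Total I = 128 294 071 mm⁴.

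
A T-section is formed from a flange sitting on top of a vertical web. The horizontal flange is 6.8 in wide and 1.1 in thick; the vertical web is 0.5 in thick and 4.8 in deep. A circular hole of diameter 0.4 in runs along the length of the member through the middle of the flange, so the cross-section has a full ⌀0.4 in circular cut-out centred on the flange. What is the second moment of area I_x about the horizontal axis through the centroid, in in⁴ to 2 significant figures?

I_x ≈ 21 in⁴

Split into non-overlapping primitives; take the origin at the lower-left of the bounding box.
Flange: 6.8 × 1.1, A = 7.48 in², y = 5.35 in, Ī = 0.7542 in⁴.
Web: 0.5 × 4.8, A = 2.4 in², y = 2.4 in, Ī = 4.608 in⁴.
Hole (subtracted): ⌀0.4, A = 0.1257 in², y = 5.35 in, Ī = 0.001257 in⁴.
Centroid: ȳ = ΣA·y / ΣA = 4.624 in.
Transfer each piece to the horizontal axis through the centroid using Ī + A·d² with d = y − 4.624:
  flange: d = 0.7258 in → contributes +4.695 in⁴
  web: d = -2.224 in → contributes +16.48 in⁴
  hole: d = 0.7258 in → contributes −0.06746 in⁴
Total I = 21.11 in⁴.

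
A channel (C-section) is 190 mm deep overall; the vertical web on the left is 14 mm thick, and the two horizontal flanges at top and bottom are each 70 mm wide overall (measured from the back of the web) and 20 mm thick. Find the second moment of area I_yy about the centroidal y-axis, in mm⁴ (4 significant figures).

I_yy ≈ 2.118 × 10⁶ mm⁴

Break the section into simple shapes (no overlaps), measuring from the bottom-left corner of the bounding box.
Web: 14 × 190, A = 2 660 mm², x = 7 mm, Ī = 43446.7 mm⁴.
Top flange (beyond web): 56 × 20, A = 1 120 mm², x = 42 mm, Ī = 292 693 mm⁴.
Bottom flange (beyond web): 56 × 20, A = 1 120 mm², x = 42 mm, Ī = 292 693 mm⁴.
Centroid: x̄ = ΣA·x / ΣA = 23 mm.
Transfer each piece to the centroidal y-axis using Ī + A·d² with d = x − 23:
  web: d = -16 mm → contributes +724 407 mm⁴
  top flange (beyond web): d = 19 mm → contributes +697 013 mm⁴
  bottom flange (beyond web): d = 19 mm → contributes +697 013 mm⁴
Total I = 2 118 433 mm⁴.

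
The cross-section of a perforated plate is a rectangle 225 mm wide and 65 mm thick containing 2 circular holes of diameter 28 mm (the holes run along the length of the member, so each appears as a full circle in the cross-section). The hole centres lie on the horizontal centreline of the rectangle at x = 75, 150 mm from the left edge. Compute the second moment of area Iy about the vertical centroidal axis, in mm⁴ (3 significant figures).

Split into non-overlapping primitives; take the origin at the lower-left of the bounding box.
Plate: 225 × 65, A = 14 625 mm², x = 112.5 mm, Ī = 61 699 219 mm⁴.
Hole 1 (subtracted): ⌀28, A = 615.75 mm², x = 75 mm, Ī = 30 172 mm⁴.
Hole 2 (subtracted): ⌀28, A = 615.75 mm², x = 150 mm, Ī = 30 172 mm⁴.
By symmetry the centroid is at mid-width, x̄ = 112.5 mm.
Transfer each piece to the vertical centroidal axis using Ī + A·d² with d = x − 112.5:
  plate: d = 0 mm → contributes +61 699 219 mm⁴
  hole 1: d = -37.5 mm → contributes −896 073 mm⁴
  hole 2: d = 37.5 mm → contributes −896 073 mm⁴
Total I = 59 907 072 mm⁴.

Iy ≈ 5.99 × 10⁷ mm⁴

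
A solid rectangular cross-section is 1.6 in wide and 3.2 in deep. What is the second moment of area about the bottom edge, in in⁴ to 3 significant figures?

The section: 1.6 × 3.2, A = 5.12 in², y = 1.6 in, Ī = 4.3691 in⁴.
Transfer it to the bottom edge using Ī + A·d² with d = y − 0:
  the section: d = 1.6 in → contributes +17.476 in⁴
Total I = 17.476 in⁴.

I_base ≈ 17.5 in⁴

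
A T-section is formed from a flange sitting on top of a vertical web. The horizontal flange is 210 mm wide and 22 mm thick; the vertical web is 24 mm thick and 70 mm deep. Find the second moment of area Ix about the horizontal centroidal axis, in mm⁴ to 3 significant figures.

Split into non-overlapping primitives; take the origin at the lower-left of the bounding box.
Flange: 210 × 22, A = 4 620 mm², y = 81 mm, Ī = 186 340 mm⁴.
Web: 24 × 70, A = 1 680 mm², y = 35 mm, Ī = 686 000 mm⁴.
Centroid: ȳ = ΣA·y / ΣA = 68.733 mm.
Transfer each piece to the horizontal centroidal axis using Ī + A·d² with d = y − 68.733:
  flange: d = 12.267 mm → contributes +881 517 mm⁴
  web: d = -33.733 mm → contributes +2 597 735 mm⁴
Total I = 3 479 252 mm⁴.

Ix ≈ 3.48 × 10⁶ mm⁴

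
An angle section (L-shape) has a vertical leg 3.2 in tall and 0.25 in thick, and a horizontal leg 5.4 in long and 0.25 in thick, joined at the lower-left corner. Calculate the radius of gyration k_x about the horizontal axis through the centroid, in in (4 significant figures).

k_x ≈ 0.9190 in

Split into non-overlapping primitives; take the origin at the lower-left of the bounding box.
Vertical leg: 0.25 × 3.2, A = 0.8 in², y = 1.6 in, Ī = 0.682667 in⁴.
Horizontal leg (remainder): 5.15 × 0.25, A = 1.2875 in², y = 0.125 in, Ī = 0.00670573 in⁴.
Centroid: ȳ = ΣA·y / ΣA = 0.690269 in.
Transfer each piece to the horizontal axis through the centroid using Ī + A·d² with d = y − 0.690269:
  vertical leg: d = 0.909731 in → contributes +1.34475 in⁴
  horizontal leg (remainder): d = -0.565269 in → contributes +0.4181 in⁴
Total I = 1.76285 in⁴.
Radius of gyration: k = √(I/A) = √(1.76285 / 2.0875) = 0.918957 in.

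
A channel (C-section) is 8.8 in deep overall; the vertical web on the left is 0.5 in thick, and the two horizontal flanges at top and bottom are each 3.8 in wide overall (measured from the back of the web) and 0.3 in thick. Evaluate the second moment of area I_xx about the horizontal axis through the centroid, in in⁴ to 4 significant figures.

I_xx ≈ 64.17 in⁴

Treat the section as a set of non-overlapping primitives; coordinates are from the bounding-box lower-left.
Web: 0.5 × 8.8, A = 4.4 in², y = 4.4 in, Ī = 28.3947 in⁴.
Top flange (beyond web): 3.3 × 0.3, A = 0.99 in², y = 8.65 in, Ī = 0.007425 in⁴.
Bottom flange (beyond web): 3.3 × 0.3, A = 0.99 in², y = 0.15 in, Ī = 0.007425 in⁴.
By symmetry the centroid is at mid-height, ȳ = 4.4 in.
Transfer each piece to the horizontal axis through the centroid using Ī + A·d² with d = y − 4.4:
  web: d = 0 in → contributes +28.3947 in⁴
  top flange (beyond web): d = 4.25 in → contributes +17.8893 in⁴
  bottom flange (beyond web): d = -4.25 in → contributes +17.8893 in⁴
Total I = 64.1733 in⁴.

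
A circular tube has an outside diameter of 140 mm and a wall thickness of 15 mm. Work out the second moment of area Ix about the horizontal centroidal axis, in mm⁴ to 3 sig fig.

Ix ≈ 1.17 × 10⁷ mm⁴

Treat the section as a set of non-overlapping primitives; coordinates are from the bounding-box lower-left.
Outer circle: ⌀140, A = 15 394 mm², y = 70 mm, Ī = 18 857 410 mm⁴.
Bore (subtracted): ⌀110, A = 9503.3 mm², y = 70 mm, Ī = 7 186 884 mm⁴.
By symmetry the centroid is at mid-height, ȳ = 70 mm.
All pieces are centred on the horizontal centroidal axis, so I = ΣĪ (holes subtracted) = 11 670 526 mm⁴.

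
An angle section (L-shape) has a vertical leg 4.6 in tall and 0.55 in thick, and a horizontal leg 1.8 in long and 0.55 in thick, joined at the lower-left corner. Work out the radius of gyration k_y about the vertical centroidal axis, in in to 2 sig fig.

k_y ≈ 0.43 in

Treat the section as a set of non-overlapping primitives; coordinates are from the bounding-box lower-left.
Vertical leg: 0.55 × 4.6, A = 2.53 in², x = 0.275 in, Ī = 0.06378 in⁴.
Horizontal leg (remainder): 1.25 × 0.55, A = 0.6875 in², x = 1.175 in, Ī = 0.08952 in⁴.
Centroid: x̄ = ΣA·x / ΣA = 0.4673 in.
Transfer each piece to the vertical centroidal axis using Ī + A·d² with d = x − 0.4673:
  vertical leg: d = -0.1923 in → contributes +0.1573 in⁴
  horizontal leg (remainder): d = 0.7077 in → contributes +0.4338 in⁴
Total I = 0.5912 in⁴.
Radius of gyration: k = √(I/A) = √(0.5912 / 3.218) = 0.4286 in.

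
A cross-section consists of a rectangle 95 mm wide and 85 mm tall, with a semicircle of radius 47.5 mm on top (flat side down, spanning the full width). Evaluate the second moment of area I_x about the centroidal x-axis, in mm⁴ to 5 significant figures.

I_x ≈ 1.5091 × 10⁷ mm⁴

Treat the section as a set of non-overlapping primitives; coordinates are from the bounding-box lower-left.
Rectangular body: 95 × 85, A = 8 075 mm², y = 42.5 mm, Ī = 4 861 823 mm⁴.
Semicircular cap: semicircle r = 47.5, A = 3544.109 mm², y = 105.1596 mm, Ī = 558735.8 mm⁴.
Centroid: ȳ = ΣA·y / ΣA = 61.6127 mm.
Transfer each piece to the centroidal x-axis using Ī + A·d² with d = y − 61.6127:
  rectangular body: d = -19.1127 mm → contributes +7 811 583 mm⁴
  semicircular cap: d = 43.54693 mm → contributes +7 279 553 mm⁴
Total I = 15 091 136 mm⁴.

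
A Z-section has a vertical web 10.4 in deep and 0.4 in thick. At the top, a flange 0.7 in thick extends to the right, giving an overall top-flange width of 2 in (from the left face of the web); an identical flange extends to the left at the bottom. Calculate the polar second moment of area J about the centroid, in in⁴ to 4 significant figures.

J ≈ 93.05 in⁴

Split into non-overlapping primitives; take the origin at the lower-left of the bounding box.
Web: 0.4 × 10.4, A = 4.16 in², y = 5.2 in, Ī = 37.4955 in⁴.
Top flange (beyond web): 1.6 × 0.7, A = 1.12 in², y = 10.05 in, Ī = 0.0457333 in⁴.
Bottom flange (beyond web): 1.6 × 0.7, A = 1.12 in², y = 0.35 in, Ī = 0.0457333 in⁴.
Centroid: ȳ = ΣA·y / ΣA = 5.2 in.
Transfer each piece to the centroidal x-axis using Ī + A·d² with d = y − 5.2:
  web: d = 0 in → contributes +37.4955 in⁴
  top flange (beyond web): d = 4.85 in → contributes +26.3909 in⁴
  bottom flange (beyond web): d = -4.85 in → contributes +26.3909 in⁴
Total I = 90.2773 in⁴.
For the y-axis: x̄ = 1.8 in.
Repeating about the centroidal y-axis gives I_y = 2.77333 in⁴.
Polar second moment: J = I_x + I_y = 93.0507 in⁴.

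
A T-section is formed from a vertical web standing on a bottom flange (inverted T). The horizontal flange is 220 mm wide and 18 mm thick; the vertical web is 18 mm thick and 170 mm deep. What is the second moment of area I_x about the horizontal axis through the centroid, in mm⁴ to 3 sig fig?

Treat the section as a set of non-overlapping primitives; coordinates are from the bounding-box lower-left.
Flange: 220 × 18, A = 3 960 mm², y = 9 mm, Ī = 106 920 mm⁴.
Web: 18 × 170, A = 3 060 mm², y = 103 mm, Ī = 7 369 500 mm⁴.
Centroid: ȳ = ΣA·y / ΣA = 49.974 mm.
Transfer each piece to the horizontal axis through the centroid using Ī + A·d² with d = y − 49.974:
  flange: d = -40.974 mm → contributes +6 755 356 mm⁴
  web: d = 53.026 mm → contributes +15 973 359 mm⁴
Total I = 22 728 715 mm⁴.

I_x ≈ 2.27 × 10⁷ mm⁴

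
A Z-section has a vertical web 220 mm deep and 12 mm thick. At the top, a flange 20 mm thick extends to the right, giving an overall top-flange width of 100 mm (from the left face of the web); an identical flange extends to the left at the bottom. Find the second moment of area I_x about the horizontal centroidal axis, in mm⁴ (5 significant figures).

Treat the section as a set of non-overlapping primitives; coordinates are from the bounding-box lower-left.
Web: 12 × 220, A = 2 640 mm², y = 110 mm, Ī = 10 648 000 mm⁴.
Top flange (beyond web): 88 × 20, A = 1 760 mm², y = 210 mm, Ī = 58666.67 mm⁴.
Bottom flange (beyond web): 88 × 20, A = 1 760 mm², y = 10 mm, Ī = 58666.67 mm⁴.
Centroid: ȳ = ΣA·y / ΣA = 110 mm.
Transfer each piece to the horizontal centroidal axis using Ī + A·d² with d = y − 110:
  web: d = 0 mm → contributes +10 648 000 mm⁴
  top flange (beyond web): d = 100 mm → contributes +17 658 667 mm⁴
  bottom flange (beyond web): d = -100 mm → contributes +17 658 667 mm⁴
Total I = 45 965 333 mm⁴.

I_x ≈ 4.5965 × 10⁷ mm⁴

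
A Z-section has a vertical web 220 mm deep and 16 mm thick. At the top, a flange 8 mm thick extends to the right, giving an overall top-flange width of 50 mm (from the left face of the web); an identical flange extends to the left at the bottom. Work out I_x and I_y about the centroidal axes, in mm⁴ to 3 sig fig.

Break the section into simple shapes (no overlaps), measuring from the bottom-left corner of the bounding box.
Web: 16 × 220, A = 3 520 mm², y = 110 mm, Ī = 14 197 333 mm⁴.
Top flange (beyond web): 34 × 8, A = 272 mm², y = 216 mm, Ī = 1450.7 mm⁴.
Bottom flange (beyond web): 34 × 8, A = 272 mm², y = 4 mm, Ī = 1450.7 mm⁴.
Centroid: ȳ = ΣA·y / ΣA = 110 mm.
Transfer each piece to the centroidal x-axis using Ī + A·d² with d = y − 110:
  web: d = 0 mm → contributes +14 197 333 mm⁴
  top flange (beyond web): d = 106 mm → contributes +3 057 643 mm⁴
  bottom flange (beyond web): d = -106 mm → contributes +3 057 643 mm⁴
Total I = 20 312 619 mm⁴.
For the y-axis: x̄ = 42 mm.
Repeating about the centroidal y-axis gives I_y = 467 499 mm⁴.

I_x ≈ 2.03 × 10⁷ mm⁴, I_y ≈ 4.67 × 10⁵ mm⁴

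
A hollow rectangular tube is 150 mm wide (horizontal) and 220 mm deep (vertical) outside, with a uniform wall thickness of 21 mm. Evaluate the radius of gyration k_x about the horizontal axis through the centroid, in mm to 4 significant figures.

k_x ≈ 77.31 mm

Treat the section as a set of non-overlapping primitives; coordinates are from the bounding-box lower-left.
Outer rectangle: 150 × 220, A = 33 000 mm², y = 110 mm, Ī = 133 100 000 mm⁴.
Inner void (subtracted): 108 × 178, A = 19 224 mm², y = 110 mm, Ī = 50 757 768 mm⁴.
By symmetry the centroid is at mid-height, ȳ = 110 mm.
All pieces are centred on the horizontal axis through the centroid, so I = ΣĪ (holes subtracted) = 82 342 232 mm⁴.
Radius of gyration: k = √(I/A) = √(82 342 232 / 13 776) = 77.3125 mm.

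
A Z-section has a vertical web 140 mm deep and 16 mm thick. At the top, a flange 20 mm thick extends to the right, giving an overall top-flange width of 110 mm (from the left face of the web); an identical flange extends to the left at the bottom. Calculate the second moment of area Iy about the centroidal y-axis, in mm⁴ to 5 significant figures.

Iy ≈ 1.4190 × 10⁷ mm⁴

Decompose the section into non-overlapping parts with the origin at the bottom-left of its bounding rectangle.
Web: 16 × 140, A = 2 240 mm², x = 102 mm, Ī = 47786.67 mm⁴.
Top flange (beyond web): 94 × 20, A = 1 880 mm², x = 157 mm, Ī = 1 384 307 mm⁴.
Bottom flange (beyond web): 94 × 20, A = 1 880 mm², x = 47 mm, Ī = 1 384 307 mm⁴.
Centroid: x̄ = ΣA·x / ΣA = 102 mm.
Transfer each piece to the centroidal y-axis using Ī + A·d² with d = x − 102:
  web: d = 0 mm → contributes +47786.67 mm⁴
  top flange (beyond web): d = 55 mm → contributes +7 071 307 mm⁴
  bottom flange (beyond web): d = -55 mm → contributes +7 071 307 mm⁴
Total I = 14 190 400 mm⁴.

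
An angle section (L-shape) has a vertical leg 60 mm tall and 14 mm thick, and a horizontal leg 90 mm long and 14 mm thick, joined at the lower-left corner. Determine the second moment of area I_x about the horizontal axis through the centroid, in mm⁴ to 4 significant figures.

I_x ≈ 5.177 × 10⁵ mm⁴

Decompose the section into non-overlapping parts with the origin at the bottom-left of its bounding rectangle.
Vertical leg: 14 × 60, A = 840 mm², y = 30 mm, Ī = 252 000 mm⁴.
Horizontal leg (remainder): 76 × 14, A = 1 064 mm², y = 7 mm, Ī = 17378.7 mm⁴.
Centroid: ȳ = ΣA·y / ΣA = 17.1471 mm.
Transfer each piece to the horizontal axis through the centroid using Ī + A·d² with d = y − 17.1471:
  vertical leg: d = 12.8529 mm → contributes +390 766 mm⁴
  horizontal leg (remainder): d = -10.1471 mm → contributes +126 931 mm⁴
Total I = 517 697 mm⁴.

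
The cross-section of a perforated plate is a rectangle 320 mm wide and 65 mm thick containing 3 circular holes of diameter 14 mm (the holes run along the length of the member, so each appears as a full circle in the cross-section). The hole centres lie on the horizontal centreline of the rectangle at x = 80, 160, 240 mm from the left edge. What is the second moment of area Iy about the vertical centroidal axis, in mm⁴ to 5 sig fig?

Iy ≈ 1.7552 × 10⁸ mm⁴

Treat the section as a set of non-overlapping primitives; coordinates are from the bounding-box lower-left.
Plate: 320 × 65, A = 20 800 mm², x = 160 mm, Ī = 177 493 333 mm⁴.
Hole 1 (subtracted): ⌀14, A = 153.938 mm², x = 80 mm, Ī = 1885.741 mm⁴.
Hole 2 (subtracted): ⌀14, A = 153.938 mm², x = 160 mm, Ī = 1885.741 mm⁴.
Hole 3 (subtracted): ⌀14, A = 153.938 mm², x = 240 mm, Ī = 1885.741 mm⁴.
By symmetry the centroid is at mid-width, x̄ = 160 mm.
Transfer each piece to the vertical centroidal axis using Ī + A·d² with d = x − 160:
  plate: d = 0 mm → contributes +177 493 333 mm⁴
  hole 1: d = -80 mm → contributes −987089.2 mm⁴
  hole 2: d = 0 mm → contributes −1885.741 mm⁴
  hole 3: d = 80 mm → contributes −987089.2 mm⁴
Total I = 175 517 269 mm⁴.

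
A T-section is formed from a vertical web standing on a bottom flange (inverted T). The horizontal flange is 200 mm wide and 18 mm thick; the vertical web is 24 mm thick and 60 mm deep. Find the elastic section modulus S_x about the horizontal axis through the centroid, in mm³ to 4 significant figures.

S_x ≈ 3.619 × 10⁴ mm³

Treat the section as a set of non-overlapping primitives; coordinates are from the bounding-box lower-left.
Flange: 200 × 18, A = 3 600 mm², y = 9 mm, Ī = 97 200 mm⁴.
Web: 24 × 60, A = 1 440 mm², y = 48 mm, Ī = 432 000 mm⁴.
Centroid: ȳ = ΣA·y / ΣA = 20.1429 mm.
Transfer each piece to the horizontal axis through the centroid using Ī + A·d² with d = y − 20.1429:
  flange: d = -11.1429 mm → contributes +544 188 mm⁴
  web: d = 27.8571 mm → contributes +1 549 469 mm⁴
Total I = 2 093 657 mm⁴.
Extreme fibre distance c = 57.8571 mm; S = I/c = 36186.7 mm³.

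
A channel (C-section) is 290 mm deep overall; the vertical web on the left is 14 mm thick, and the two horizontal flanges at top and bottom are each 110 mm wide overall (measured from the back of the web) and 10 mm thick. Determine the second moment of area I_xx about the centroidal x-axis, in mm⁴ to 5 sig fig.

Treat the section as a set of non-overlapping primitives; coordinates are from the bounding-box lower-left.
Web: 14 × 290, A = 4 060 mm², y = 145 mm, Ī = 28 453 833 mm⁴.
Top flange (beyond web): 96 × 10, A = 960 mm², y = 285 mm, Ī = 8 000 mm⁴.
Bottom flange (beyond web): 96 × 10, A = 960 mm², y = 5 mm, Ī = 8 000 mm⁴.
By symmetry the centroid is at mid-height, ȳ = 145 mm.
Transfer each piece to the centroidal x-axis using Ī + A·d² with d = y − 145:
  web: d = 0 mm → contributes +28 453 833 mm⁴
  top flange (beyond web): d = 140 mm → contributes +18 824 000 mm⁴
  bottom flange (beyond web): d = -140 mm → contributes +18 824 000 mm⁴
Total I = 66 101 833 mm⁴.

I_xx ≈ 6.6102 × 10⁷ mm⁴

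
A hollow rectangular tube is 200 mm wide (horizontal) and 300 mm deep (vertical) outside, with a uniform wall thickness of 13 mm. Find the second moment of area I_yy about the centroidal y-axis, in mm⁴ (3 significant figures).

Treat the section as a set of non-overlapping primitives; coordinates are from the bounding-box lower-left.
Outer rectangle: 200 × 300, A = 60 000 mm², x = 100 mm, Ī = 200 000 000 mm⁴.
Inner void (subtracted): 174 × 274, A = 47 676 mm², x = 100 mm, Ī = 120 286 548 mm⁴.
By symmetry the centroid is at mid-width, x̄ = 100 mm.
All pieces are centred on the centroidal y-axis, so I = ΣĪ (holes subtracted) = 79 713 452 mm⁴.

I_yy ≈ 7.97 × 10⁷ mm⁴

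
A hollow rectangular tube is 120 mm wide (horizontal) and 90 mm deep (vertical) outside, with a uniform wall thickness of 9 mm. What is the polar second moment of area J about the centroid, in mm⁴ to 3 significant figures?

J ≈ 1.07 × 10⁷ mm⁴

Treat the section as a set of non-overlapping primitives; coordinates are from the bounding-box lower-left.
Outer rectangle: 120 × 90, A = 10 800 mm², y = 45 mm, Ī = 7 290 000 mm⁴.
Inner void (subtracted): 102 × 72, A = 7 344 mm², y = 45 mm, Ī = 3 172 608 mm⁴.
By symmetry the centroid is at mid-height, ȳ = 45 mm.
All pieces are centred on the centroidal x-axis, so I = ΣĪ (holes subtracted) = 4 117 392 mm⁴.
Repeating about the centroidal y-axis gives I_y = 6 592 752 mm⁴.
Polar second moment: J = I_x + I_y = 10 710 144 mm⁴.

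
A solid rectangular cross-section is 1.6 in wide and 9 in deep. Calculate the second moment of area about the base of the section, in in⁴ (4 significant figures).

The section: 1.6 × 9, A = 14.4 in², y = 4.5 in, Ī = 97.2 in⁴.
Transfer it to the base of the section using Ī + A·d² with d = y − 0:
  the section: d = 4.5 in → contributes +388.8 in⁴
Total I = 388.8 in⁴.

I_base ≈ 388.8 in⁴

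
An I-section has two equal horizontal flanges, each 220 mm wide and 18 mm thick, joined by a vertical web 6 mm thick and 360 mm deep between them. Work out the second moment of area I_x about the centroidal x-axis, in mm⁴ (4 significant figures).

Break the section into simple shapes (no overlaps), measuring from the bottom-left corner of the bounding box.
Bottom flange: 220 × 18, A = 3 960 mm², y = 9 mm, Ī = 106 920 mm⁴.
Web: 6 × 360, A = 2 160 mm², y = 198 mm, Ī = 23 328 000 mm⁴.
Top flange: 220 × 18, A = 3 960 mm², y = 387 mm, Ī = 106 920 mm⁴.
By symmetry the centroid is at mid-height, ȳ = 198 mm.
Transfer each piece to the centroidal x-axis using Ī + A·d² with d = y − 198:
  bottom flange: d = -189 mm → contributes +141 562 080 mm⁴
  web: d = 0 mm → contributes +23 328 000 mm⁴
  top flange: d = 189 mm → contributes +141 562 080 mm⁴
Total I = 306 452 160 mm⁴.

I_x ≈ 3.065 × 10⁸ mm⁴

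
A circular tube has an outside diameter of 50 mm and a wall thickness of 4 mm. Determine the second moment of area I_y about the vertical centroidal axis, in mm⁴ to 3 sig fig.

I_y ≈ 1.54 × 10⁵ mm⁴

Treat the section as a set of non-overlapping primitives; coordinates are from the bounding-box lower-left.
Outer circle: ⌀50, A = 1963.5 mm², x = 25 mm, Ī = 306 796 mm⁴.
Bore (subtracted): ⌀42, A = 1385.4 mm², x = 25 mm, Ī = 152 745 mm⁴.
By symmetry the centroid is at mid-width, x̄ = 25 mm.
All pieces are centred on the vertical centroidal axis, so I = ΣĪ (holes subtracted) = 154 051 mm⁴.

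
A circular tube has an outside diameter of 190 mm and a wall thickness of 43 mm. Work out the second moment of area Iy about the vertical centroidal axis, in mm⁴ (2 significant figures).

Decompose the section into non-overlapping parts with the origin at the bottom-left of its bounding rectangle.
Outer circle: ⌀190, A = 28 353 mm², x = 95 mm, Ī = 63 971 171 mm⁴.
Bore (subtracted): ⌀104, A = 8 495 mm², x = 95 mm, Ī = 5 742 530 mm⁴.
By symmetry the centroid is at mid-width, x̄ = 95 mm.
All pieces are centred on the vertical centroidal axis, so I = ΣĪ (holes subtracted) = 58 228 642 mm⁴.

Iy ≈ 5.8 × 10⁷ mm⁴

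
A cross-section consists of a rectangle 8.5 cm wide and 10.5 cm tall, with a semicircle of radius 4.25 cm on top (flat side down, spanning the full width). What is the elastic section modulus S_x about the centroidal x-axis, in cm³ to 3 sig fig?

Break the section into simple shapes (no overlaps), measuring from the bottom-left corner of the bounding box.
Rectangular body: 8.5 × 10.5, A = 89.25 cm², y = 5.25 cm, Ī = 819.98 cm⁴.
Semicircular cap: semicircle r = 4.25, A = 28.373 cm², y = 12.304 cm, Ī = 35.809 cm⁴.
Centroid: ȳ = ΣA·y / ΣA = 6.9515 cm.
Transfer each piece to the centroidal x-axis using Ī + A·d² with d = y − 6.9515:
  rectangular body: d = -1.7015 cm → contributes +1078.4 cm⁴
  semicircular cap: d = 5.3523 cm → contributes +848.59 cm⁴
Total I = 1 927 cm⁴.
Extreme fibre distance c = 7.7985 cm; S = I/c = 247.09 cm³.

S_x ≈ 247 cm³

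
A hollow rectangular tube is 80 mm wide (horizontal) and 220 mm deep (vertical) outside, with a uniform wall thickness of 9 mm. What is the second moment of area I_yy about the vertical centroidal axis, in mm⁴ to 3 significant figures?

I_yy ≈ 5.37 × 10⁶ mm⁴

Treat the section as a set of non-overlapping primitives; coordinates are from the bounding-box lower-left.
Outer rectangle: 80 × 220, A = 17 600 mm², x = 40 mm, Ī = 9 386 667 mm⁴.
Inner void (subtracted): 62 × 202, A = 12 524 mm², x = 40 mm, Ī = 4 011 855 mm⁴.
By symmetry the centroid is at mid-width, x̄ = 40 mm.
All pieces are centred on the vertical centroidal axis, so I = ΣĪ (holes subtracted) = 5 374 812 mm⁴.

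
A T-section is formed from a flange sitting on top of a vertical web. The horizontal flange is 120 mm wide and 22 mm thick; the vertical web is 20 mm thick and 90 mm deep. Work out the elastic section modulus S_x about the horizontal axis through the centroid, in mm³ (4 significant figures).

Treat the section as a set of non-overlapping primitives; coordinates are from the bounding-box lower-left.
Flange: 120 × 22, A = 2 640 mm², y = 101 mm, Ī = 106 480 mm⁴.
Web: 20 × 90, A = 1 800 mm², y = 45 mm, Ī = 1 215 000 mm⁴.
Centroid: ȳ = ΣA·y / ΣA = 78.2973 mm.
Transfer each piece to the horizontal axis through the centroid using Ī + A·d² with d = y − 78.2973:
  flange: d = 22.7027 mm → contributes +1 467 170 mm⁴
  web: d = -33.2973 mm → contributes +3 210 678 mm⁴
Total I = 4 677 848 mm⁴.
Extreme fibre distance c = 78.2973 mm; S = I/c = 59744.7 mm³.

S_x ≈ 5.974 × 10⁴ mm³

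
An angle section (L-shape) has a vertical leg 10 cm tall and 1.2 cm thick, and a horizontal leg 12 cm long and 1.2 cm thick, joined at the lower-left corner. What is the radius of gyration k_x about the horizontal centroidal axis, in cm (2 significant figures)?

Break the section into simple shapes (no overlaps), measuring from the bottom-left corner of the bounding box.
Vertical leg: 1.2 × 10, A = 12 cm², y = 5 cm, Ī = 100 cm⁴.
Horizontal leg (remainder): 10.8 × 1.2, A = 12.96 cm², y = 0.6 cm, Ī = 1.555 cm⁴.
Centroid: ȳ = ΣA·y / ΣA = 2.715 cm.
Transfer each piece to the horizontal centroidal axis using Ī + A·d² with d = y − 2.715:
  vertical leg: d = 2.285 cm → contributes +162.6 cm⁴
  horizontal leg (remainder): d = -2.115 cm → contributes +59.55 cm⁴
Total I = 222.2 cm⁴.
Radius of gyration: k = √(I/A) = √(222.2 / 24.96) = 2.984 cm.

k_x ≈ 3.0 cm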